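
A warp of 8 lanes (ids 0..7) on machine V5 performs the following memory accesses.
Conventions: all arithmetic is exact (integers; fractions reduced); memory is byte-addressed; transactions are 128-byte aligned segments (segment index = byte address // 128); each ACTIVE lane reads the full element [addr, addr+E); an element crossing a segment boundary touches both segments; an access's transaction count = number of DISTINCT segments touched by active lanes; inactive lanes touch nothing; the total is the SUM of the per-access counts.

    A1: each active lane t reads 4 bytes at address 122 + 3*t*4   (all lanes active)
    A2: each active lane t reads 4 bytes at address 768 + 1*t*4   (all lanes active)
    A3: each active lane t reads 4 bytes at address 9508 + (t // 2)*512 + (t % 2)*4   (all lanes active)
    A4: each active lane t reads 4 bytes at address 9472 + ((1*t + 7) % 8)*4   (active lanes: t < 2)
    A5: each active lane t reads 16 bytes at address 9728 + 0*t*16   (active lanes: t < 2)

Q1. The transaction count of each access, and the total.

A1: 2 transactions
A2: 1 transaction
A3: 4 transactions
A4: 1 transaction
A5: 1 transaction

Answer: 2,1,4,1,1; total 9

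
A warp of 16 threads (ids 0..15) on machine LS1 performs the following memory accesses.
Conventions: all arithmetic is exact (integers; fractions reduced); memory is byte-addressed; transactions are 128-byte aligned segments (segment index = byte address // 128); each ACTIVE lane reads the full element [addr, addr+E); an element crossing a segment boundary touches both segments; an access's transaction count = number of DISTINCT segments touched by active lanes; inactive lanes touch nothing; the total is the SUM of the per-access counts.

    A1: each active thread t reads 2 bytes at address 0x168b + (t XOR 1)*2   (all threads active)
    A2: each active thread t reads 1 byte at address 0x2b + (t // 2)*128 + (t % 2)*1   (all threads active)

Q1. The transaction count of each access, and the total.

A1: 1 transaction
A2: 8 transactions

Answer: 1,8; total 9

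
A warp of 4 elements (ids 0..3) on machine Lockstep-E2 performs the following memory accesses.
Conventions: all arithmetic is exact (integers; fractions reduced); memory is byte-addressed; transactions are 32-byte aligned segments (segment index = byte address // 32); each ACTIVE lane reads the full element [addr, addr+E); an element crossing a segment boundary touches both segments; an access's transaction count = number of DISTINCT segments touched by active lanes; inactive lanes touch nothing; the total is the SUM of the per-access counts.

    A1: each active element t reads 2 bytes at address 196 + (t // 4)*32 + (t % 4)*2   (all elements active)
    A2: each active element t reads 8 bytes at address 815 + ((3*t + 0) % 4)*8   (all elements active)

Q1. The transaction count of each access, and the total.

A1: 1 transaction
A2: 2 transactions

Answer: 1,2; total 3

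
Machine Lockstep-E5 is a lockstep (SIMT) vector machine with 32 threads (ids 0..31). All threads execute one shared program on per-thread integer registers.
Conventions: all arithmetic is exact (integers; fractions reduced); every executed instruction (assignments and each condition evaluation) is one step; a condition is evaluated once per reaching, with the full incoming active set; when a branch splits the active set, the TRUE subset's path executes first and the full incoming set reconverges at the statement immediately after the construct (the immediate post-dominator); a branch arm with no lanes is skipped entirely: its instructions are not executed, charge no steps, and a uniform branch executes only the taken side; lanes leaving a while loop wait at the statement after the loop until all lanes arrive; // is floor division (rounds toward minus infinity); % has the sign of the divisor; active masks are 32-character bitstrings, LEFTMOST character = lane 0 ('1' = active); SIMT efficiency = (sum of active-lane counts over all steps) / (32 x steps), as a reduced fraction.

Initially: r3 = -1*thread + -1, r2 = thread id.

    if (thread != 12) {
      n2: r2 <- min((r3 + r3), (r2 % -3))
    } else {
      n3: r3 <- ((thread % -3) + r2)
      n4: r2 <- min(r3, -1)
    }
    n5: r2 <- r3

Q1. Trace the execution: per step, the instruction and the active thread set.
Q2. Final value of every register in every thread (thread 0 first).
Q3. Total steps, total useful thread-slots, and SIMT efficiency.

step 0: eval (thread != 12)          11111111111111111111111111111111
step 1: r2 <- min((r3 + r3), (r2 % -3)) 11111111111101111111111111111111
step 2: r3 <- ((thread % -3) + r2)   00000000000010000000000000000000
step 3: r2 <- min(r3, -1)            00000000000010000000000000000000
step 4: r2 <- r3                     11111111111111111111111111111111

Answer: 5 steps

r3: -1,-2,-3,-4,-5,-6,-7,-8,-9,-10,-11,-12,12,-14,-15,-16,-17,-18,-19,-20,-21,-22,-23,-24,-25,-26,-27,-28,-29,-30,-31,-32
r2: -1,-2,-3,-4,-5,-6,-7,-8,-9,-10,-11,-12,12,-14,-15,-16,-17,-18,-19,-20,-21,-22,-23,-24,-25,-26,-27,-28,-29,-30,-31,-32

steps = 5; useful = 97; efficiency = 97/160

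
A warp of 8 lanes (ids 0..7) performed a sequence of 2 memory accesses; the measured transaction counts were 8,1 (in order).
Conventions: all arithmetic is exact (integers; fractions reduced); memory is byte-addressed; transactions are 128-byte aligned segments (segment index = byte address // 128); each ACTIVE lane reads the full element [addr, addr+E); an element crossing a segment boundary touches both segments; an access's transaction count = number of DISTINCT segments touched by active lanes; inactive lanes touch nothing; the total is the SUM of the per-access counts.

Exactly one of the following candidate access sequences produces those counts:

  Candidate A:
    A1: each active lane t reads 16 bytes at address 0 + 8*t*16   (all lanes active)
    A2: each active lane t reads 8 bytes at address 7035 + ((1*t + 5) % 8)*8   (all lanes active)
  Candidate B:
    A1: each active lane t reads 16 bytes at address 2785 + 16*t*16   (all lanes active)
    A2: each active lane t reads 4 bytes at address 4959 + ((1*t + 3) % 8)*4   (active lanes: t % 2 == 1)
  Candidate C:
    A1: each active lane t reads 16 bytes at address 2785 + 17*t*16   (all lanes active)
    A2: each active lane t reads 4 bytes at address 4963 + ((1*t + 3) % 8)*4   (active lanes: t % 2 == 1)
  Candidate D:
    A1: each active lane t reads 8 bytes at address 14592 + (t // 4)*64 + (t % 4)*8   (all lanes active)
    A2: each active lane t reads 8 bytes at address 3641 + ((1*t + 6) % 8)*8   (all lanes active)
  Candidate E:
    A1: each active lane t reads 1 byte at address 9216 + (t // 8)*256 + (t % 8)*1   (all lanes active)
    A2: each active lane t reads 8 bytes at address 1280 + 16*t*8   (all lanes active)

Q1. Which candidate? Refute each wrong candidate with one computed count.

A: A2 gives 2 transactions, not 1
C: A1 gives 9 transactions, not 8
D: A1 gives 1 transaction, not 8
E: A1 gives 1 transaction, not 8
B: all counts match (8,1)

Answer: B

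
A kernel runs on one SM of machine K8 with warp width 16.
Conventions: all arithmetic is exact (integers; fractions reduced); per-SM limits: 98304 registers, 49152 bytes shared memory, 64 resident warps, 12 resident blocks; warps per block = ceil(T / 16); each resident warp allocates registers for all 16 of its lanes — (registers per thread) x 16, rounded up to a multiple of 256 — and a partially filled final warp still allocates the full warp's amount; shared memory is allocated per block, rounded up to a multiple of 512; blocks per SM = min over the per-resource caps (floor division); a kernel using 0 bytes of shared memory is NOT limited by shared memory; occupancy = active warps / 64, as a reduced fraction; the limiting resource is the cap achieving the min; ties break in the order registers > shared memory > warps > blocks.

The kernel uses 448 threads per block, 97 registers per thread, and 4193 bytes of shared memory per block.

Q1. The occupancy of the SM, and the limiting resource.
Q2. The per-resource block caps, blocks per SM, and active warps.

Answer: occupancy 7/16, limited by registers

registers: 1 block
shared memory: 10 blocks
warps: 2 blocks
blocks: 12 blocks

Answer: 1 block, 28 active warps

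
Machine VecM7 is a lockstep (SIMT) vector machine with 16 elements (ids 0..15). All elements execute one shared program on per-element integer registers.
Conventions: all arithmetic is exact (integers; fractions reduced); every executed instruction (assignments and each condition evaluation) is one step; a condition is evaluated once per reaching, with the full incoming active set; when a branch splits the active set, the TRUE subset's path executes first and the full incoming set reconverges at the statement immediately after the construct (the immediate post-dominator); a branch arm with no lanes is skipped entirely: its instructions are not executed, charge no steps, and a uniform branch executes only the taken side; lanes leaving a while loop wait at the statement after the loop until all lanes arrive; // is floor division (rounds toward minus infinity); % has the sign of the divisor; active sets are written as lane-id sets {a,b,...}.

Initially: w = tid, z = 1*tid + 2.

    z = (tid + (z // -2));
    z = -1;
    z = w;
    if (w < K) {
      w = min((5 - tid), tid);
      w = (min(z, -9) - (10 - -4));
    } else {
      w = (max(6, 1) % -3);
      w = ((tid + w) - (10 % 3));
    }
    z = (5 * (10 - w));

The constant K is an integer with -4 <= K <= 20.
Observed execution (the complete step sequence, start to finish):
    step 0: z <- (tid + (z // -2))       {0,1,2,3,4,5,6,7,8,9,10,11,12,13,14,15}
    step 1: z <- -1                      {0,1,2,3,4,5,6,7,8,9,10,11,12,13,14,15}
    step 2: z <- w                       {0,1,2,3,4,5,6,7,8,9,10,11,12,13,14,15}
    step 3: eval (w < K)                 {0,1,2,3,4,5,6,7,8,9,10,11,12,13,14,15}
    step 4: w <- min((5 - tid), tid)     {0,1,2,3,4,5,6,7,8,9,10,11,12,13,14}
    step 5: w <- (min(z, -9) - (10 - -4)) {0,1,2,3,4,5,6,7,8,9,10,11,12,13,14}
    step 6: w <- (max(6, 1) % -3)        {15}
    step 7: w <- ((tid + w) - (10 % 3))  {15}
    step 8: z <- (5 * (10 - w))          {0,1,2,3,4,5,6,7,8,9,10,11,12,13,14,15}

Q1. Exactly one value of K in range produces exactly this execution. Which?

Answer: K = 15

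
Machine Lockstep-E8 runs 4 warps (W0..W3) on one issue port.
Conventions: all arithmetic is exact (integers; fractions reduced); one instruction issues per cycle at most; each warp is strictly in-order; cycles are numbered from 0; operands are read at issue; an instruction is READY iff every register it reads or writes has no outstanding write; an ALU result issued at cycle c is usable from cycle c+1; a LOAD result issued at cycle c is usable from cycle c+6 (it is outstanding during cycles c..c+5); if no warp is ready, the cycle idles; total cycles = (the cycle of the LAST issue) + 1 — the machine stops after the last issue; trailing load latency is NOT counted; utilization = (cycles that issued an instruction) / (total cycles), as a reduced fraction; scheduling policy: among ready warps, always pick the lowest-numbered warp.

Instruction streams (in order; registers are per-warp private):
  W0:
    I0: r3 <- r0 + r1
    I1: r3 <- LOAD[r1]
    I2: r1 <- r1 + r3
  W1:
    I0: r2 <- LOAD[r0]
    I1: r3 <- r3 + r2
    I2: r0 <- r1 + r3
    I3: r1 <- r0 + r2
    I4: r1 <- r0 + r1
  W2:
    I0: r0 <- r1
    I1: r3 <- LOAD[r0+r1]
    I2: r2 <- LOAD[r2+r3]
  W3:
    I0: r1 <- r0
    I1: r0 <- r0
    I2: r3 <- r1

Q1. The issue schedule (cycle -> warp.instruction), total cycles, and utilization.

cycle 0: W0.I0
cycle 1: W0.I1
cycle 2: W1.I0
cycle 3: W2.I0
cycle 4: W2.I1
cycle 5: W3.I0
cycle 6: W3.I1
cycle 7: W0.I2
cycle 8: W1.I1
cycle 9: W1.I2
cycle 10: W1.I3
cycle 11: W1.I4
cycle 12: W2.I2
cycle 13: W3.I2

Answer: 14 cycles, utilization 1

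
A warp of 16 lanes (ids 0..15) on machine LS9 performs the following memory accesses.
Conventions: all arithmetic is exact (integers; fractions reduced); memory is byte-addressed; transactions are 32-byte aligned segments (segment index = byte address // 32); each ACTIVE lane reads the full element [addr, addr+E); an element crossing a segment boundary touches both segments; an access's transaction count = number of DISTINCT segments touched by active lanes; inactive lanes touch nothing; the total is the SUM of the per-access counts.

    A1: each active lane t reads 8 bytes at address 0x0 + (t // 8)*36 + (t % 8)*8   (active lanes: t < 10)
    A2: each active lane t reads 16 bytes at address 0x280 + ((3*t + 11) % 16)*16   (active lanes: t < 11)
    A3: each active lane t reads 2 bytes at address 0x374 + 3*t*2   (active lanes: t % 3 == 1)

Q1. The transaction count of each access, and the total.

A1: 2 transactions
A2: 8 transactions
A3: 4 transactions

Answer: 2,8,4; total 14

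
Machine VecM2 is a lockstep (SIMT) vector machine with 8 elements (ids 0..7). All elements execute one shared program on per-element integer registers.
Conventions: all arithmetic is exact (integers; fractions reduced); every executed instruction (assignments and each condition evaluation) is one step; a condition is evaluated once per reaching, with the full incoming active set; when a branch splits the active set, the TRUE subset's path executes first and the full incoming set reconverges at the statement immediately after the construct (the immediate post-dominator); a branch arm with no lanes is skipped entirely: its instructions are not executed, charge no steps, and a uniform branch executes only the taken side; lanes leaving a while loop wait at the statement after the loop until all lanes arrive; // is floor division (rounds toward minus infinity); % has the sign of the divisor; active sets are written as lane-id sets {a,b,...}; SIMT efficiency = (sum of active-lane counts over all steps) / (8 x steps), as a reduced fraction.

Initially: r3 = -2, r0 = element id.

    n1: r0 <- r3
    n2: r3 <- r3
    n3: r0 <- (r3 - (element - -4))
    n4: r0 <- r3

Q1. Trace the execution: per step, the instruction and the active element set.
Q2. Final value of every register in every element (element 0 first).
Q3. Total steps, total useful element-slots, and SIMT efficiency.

step 0: r0 <- r3                     {0,1,2,3,4,5,6,7}
step 1: r3 <- r3                     {0,1,2,3,4,5,6,7}
step 2: r0 <- (r3 - (element - -4))  {0,1,2,3,4,5,6,7}
step 3: r0 <- r3                     {0,1,2,3,4,5,6,7}

Answer: 4 steps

r3: -2,-2,-2,-2,-2,-2,-2,-2
r0: -2,-2,-2,-2,-2,-2,-2,-2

steps = 4; useful = 32; efficiency = 32/32 = 1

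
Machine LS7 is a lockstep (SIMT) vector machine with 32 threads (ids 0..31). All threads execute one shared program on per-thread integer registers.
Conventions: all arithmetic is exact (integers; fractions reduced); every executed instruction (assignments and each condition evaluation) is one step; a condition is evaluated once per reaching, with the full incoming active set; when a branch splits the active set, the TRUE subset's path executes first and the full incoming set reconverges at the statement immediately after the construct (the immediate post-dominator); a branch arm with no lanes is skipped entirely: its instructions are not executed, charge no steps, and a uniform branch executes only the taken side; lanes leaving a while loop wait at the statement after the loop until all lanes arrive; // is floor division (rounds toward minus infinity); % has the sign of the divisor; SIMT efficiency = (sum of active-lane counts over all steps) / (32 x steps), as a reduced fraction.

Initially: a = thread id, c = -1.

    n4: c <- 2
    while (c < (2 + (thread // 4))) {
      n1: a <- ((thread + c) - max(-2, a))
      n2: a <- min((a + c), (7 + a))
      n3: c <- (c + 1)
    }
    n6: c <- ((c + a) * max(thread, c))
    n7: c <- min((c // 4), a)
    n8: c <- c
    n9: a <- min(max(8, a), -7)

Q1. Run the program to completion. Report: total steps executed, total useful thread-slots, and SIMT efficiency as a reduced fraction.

Answer: 34 steps, 640 useful, 10/17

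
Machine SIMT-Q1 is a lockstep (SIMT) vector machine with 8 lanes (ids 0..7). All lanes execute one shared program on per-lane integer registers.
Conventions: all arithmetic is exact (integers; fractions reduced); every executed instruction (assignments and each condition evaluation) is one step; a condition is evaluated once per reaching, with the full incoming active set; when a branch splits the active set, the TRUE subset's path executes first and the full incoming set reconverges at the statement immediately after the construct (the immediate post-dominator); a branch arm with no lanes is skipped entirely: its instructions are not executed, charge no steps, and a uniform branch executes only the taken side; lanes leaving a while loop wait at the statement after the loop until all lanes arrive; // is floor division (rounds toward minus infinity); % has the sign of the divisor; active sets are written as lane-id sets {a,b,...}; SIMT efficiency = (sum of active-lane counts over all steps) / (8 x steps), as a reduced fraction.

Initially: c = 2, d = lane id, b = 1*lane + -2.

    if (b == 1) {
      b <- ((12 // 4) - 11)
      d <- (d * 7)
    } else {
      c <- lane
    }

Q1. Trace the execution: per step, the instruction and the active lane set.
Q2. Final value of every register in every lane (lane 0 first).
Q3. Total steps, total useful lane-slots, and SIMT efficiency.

step 0: eval (b == 1)                {0,1,2,3,4,5,6,7}
step 1: b <- ((12 // 4) - 11)        {3}
step 2: d <- (d * 7)                 {3}
step 3: c <- lane                    {0,1,2,4,5,6,7}

Answer: 4 steps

c: 0,1,2,2,4,5,6,7
d: 0,1,2,21,4,5,6,7
b: -2,-1,0,-8,2,3,4,5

steps = 4; useful = 17; efficiency = 17/32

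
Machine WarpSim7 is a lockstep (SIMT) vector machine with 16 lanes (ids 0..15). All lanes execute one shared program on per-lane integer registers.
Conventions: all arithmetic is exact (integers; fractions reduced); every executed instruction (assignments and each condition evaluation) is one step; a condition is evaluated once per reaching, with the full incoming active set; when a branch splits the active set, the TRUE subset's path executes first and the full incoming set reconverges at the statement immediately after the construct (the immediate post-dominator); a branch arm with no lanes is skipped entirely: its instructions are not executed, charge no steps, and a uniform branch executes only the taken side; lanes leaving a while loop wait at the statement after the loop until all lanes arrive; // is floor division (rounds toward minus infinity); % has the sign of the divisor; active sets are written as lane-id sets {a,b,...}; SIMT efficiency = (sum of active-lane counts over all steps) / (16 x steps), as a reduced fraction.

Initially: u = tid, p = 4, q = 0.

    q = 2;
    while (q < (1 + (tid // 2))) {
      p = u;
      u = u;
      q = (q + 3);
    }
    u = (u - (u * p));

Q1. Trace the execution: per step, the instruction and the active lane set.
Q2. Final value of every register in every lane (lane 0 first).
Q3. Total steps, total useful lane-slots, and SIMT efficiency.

step 0: q <- 2                       {0,1,2,3,4,5,6,7,8,9,10,11,12,13,14,15}
step 1: eval (q < (1 + (tid // 2)))  {0,1,2,3,4,5,6,7,8,9,10,11,12,13,14,15}
step 2: p <- u                       {4,5,6,7,8,9,10,11,12,13,14,15}
step 3: u <- u                       {4,5,6,7,8,9,10,11,12,13,14,15}
step 4: q <- (q + 3)                 {4,5,6,7,8,9,10,11,12,13,14,15}
step 5: eval (q < (1 + (tid // 2)))  {4,5,6,7,8,9,10,11,12,13,14,15}
step 6: p <- u                       {10,11,12,13,14,15}
step 7: u <- u                       {10,11,12,13,14,15}
step 8: q <- (q + 3)                 {10,11,12,13,14,15}
step 9: eval (q < (1 + (tid // 2)))  {10,11,12,13,14,15}
step 10: u <- (u - (u * p))           {0,1,2,3,4,5,6,7,8,9,10,11,12,13,14,15}

Answer: 11 steps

u: 0,-3,-6,-9,-12,-20,-30,-42,-56,-72,-90,-110,-132,-156,-182,-210
p: 4,4,4,4,4,5,6,7,8,9,10,11,12,13,14,15
q: 2,2,2,2,5,5,5,5,5,5,8,8,8,8,8,8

steps = 11; useful = 120; efficiency = 120/176 = 15/22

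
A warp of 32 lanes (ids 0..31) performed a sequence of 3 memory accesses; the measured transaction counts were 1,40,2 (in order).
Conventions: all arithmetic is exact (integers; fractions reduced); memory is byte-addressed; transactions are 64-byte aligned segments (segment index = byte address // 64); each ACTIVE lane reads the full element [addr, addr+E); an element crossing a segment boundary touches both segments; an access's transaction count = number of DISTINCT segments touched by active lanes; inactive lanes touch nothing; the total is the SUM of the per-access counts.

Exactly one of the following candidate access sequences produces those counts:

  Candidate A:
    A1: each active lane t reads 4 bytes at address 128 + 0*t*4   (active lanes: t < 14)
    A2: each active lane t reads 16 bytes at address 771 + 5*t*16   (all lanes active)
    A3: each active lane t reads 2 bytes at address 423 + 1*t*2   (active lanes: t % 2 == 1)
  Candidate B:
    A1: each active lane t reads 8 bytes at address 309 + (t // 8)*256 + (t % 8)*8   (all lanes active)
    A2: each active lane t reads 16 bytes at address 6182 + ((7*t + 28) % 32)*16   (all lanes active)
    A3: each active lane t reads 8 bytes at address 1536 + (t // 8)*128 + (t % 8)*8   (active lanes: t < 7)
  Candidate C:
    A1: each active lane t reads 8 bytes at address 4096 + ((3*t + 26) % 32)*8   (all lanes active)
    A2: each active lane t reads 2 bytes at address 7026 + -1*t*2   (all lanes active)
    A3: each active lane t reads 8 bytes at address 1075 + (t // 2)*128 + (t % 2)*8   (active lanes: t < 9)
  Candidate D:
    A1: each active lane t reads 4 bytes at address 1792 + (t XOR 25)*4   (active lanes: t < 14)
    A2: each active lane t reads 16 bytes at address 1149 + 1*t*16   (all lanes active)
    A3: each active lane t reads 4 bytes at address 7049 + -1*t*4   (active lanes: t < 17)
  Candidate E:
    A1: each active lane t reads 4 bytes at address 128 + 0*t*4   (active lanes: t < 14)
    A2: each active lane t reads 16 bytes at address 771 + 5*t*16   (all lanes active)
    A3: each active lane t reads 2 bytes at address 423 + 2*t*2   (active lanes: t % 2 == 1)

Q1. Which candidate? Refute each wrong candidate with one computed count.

B: A1 gives 8 transactions, not 1
C: A1 gives 4 transactions, not 1
D: A2 gives 9 transactions, not 40
E: A3 gives 3 transactions, not 2
A: all counts match (1,40,2)

Answer: A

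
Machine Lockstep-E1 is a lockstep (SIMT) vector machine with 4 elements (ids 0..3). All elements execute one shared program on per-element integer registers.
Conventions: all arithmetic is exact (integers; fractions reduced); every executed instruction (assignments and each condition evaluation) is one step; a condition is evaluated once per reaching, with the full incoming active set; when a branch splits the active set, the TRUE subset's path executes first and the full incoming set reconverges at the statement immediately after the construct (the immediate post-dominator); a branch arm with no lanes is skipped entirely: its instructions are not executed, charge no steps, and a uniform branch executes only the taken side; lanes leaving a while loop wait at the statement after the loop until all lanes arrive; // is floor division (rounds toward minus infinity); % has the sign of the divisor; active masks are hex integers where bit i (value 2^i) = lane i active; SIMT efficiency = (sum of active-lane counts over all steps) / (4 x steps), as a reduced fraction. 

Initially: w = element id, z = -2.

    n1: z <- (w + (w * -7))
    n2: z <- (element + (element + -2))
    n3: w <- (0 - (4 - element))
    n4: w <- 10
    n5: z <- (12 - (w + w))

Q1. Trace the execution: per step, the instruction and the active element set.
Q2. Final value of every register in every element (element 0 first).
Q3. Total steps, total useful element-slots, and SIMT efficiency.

step 0: z <- (w + (w * -7))          0xf
step 1: z <- (element + (element + -2)) 0xf
step 2: w <- (0 - (4 - element))     0xf
step 3: w <- 10                      0xf
step 4: z <- (12 - (w + w))          0xf

Answer: 5 steps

w: 10,10,10,10
z: -8,-8,-8,-8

steps = 5; useful = 20; efficiency = 20/20 = 1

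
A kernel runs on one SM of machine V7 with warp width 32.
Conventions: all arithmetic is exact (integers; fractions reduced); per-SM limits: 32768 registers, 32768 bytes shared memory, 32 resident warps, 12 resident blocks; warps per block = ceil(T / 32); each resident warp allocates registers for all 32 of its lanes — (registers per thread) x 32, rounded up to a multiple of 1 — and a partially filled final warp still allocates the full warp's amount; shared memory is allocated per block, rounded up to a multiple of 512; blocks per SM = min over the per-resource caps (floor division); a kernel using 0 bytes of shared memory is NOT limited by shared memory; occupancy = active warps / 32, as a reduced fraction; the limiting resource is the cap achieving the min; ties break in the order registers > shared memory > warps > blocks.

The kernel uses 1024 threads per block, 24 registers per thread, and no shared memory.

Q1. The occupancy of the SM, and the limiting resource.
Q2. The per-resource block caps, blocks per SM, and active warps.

Answer: occupancy 1, limited by registers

registers: 1 block
shared memory: no limit (kernel uses none)
warps: 1 block
blocks: 12 blocks

Answer: 1 block, 32 active warps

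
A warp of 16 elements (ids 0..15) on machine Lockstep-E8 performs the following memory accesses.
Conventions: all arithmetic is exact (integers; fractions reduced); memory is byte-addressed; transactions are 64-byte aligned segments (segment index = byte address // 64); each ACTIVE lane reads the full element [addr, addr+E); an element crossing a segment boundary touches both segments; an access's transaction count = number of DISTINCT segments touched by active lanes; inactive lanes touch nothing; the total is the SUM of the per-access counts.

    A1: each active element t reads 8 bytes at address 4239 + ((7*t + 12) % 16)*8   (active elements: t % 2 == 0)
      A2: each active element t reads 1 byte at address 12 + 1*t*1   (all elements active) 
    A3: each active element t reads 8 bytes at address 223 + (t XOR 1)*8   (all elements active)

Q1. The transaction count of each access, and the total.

A1: 3 transactions
A2: 1 transaction
A3: 3 transactions

Answer: 3,1,3; total 7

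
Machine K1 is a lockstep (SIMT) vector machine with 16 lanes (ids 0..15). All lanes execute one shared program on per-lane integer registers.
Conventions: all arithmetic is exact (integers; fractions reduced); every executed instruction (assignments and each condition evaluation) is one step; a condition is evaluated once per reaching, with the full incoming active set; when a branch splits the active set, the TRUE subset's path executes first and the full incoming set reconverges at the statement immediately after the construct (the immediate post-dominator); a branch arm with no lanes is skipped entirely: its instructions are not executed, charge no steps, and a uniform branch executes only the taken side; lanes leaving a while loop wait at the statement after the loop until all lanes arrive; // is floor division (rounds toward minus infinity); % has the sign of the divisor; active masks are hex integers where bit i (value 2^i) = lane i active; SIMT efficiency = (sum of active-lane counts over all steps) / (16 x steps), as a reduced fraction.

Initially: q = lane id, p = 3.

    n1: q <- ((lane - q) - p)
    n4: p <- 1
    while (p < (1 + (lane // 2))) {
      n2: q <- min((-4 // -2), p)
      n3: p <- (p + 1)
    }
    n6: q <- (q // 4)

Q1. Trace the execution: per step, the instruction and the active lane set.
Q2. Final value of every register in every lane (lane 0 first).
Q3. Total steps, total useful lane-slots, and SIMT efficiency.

step 0: q <- ((lane - q) - p)        0xffff
step 1: p <- 1                       0xffff
step 2: eval (p < (1 + (lane // 2))) 0xffff
step 3: q <- min((-4 // -2), p)      0xfffc
step 4: p <- (p + 1)                 0xfffc
step 5: eval (p < (1 + (lane // 2))) 0xfffc
step 6: q <- min((-4 // -2), p)      0xfff0
step 7: p <- (p + 1)                 0xfff0
step 8: eval (p < (1 + (lane // 2))) 0xfff0
step 9: q <- min((-4 // -2), p)      0xffc0
step 10: p <- (p + 1)                 0xffc0
step 11: eval (p < (1 + (lane // 2))) 0xffc0
step 12: q <- min((-4 // -2), p)      0xff00
step 13: p <- (p + 1)                 0xff00
step 14: eval (p < (1 + (lane // 2))) 0xff00
step 15: q <- min((-4 // -2), p)      0xfc00
step 16: p <- (p + 1)                 0xfc00
step 17: eval (p < (1 + (lane // 2))) 0xfc00
step 18: q <- min((-4 // -2), p)      0xf000
step 19: p <- (p + 1)                 0xf000
step 20: eval (p < (1 + (lane // 2))) 0xf000
step 21: q <- min((-4 // -2), p)      0xc000
step 22: p <- (p + 1)                 0xc000
step 23: eval (p < (1 + (lane // 2))) 0xc000
step 24: q <- (q // 4)                0xffff

Answer: 25 steps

q: -1,-1,0,0,0,0,0,0,0,0,0,0,0,0,0,0
p: 1,1,2,2,3,3,4,4,5,5,6,6,7,7,8,8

steps = 25; useful = 232; efficiency = 232/400 = 29/50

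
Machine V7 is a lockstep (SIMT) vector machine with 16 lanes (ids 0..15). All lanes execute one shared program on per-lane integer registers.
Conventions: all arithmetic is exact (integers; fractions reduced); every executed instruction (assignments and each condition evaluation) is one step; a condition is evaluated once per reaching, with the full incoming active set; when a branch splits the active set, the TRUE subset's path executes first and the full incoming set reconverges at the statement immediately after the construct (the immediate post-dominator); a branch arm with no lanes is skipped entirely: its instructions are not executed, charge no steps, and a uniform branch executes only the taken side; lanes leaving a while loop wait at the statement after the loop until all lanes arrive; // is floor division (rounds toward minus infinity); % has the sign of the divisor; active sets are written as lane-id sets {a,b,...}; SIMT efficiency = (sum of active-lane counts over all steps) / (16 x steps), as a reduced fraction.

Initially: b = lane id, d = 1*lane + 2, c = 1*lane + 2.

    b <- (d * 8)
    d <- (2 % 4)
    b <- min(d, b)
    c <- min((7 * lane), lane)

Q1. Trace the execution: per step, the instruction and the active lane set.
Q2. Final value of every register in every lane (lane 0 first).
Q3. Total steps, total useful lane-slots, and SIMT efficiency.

step 0: b <- (d * 8)                 {0,1,2,3,4,5,6,7,8,9,10,11,12,13,14,15}
step 1: d <- (2 % 4)                 {0,1,2,3,4,5,6,7,8,9,10,11,12,13,14,15}
step 2: b <- min(d, b)               {0,1,2,3,4,5,6,7,8,9,10,11,12,13,14,15}
step 3: c <- min((7 * lane), lane)   {0,1,2,3,4,5,6,7,8,9,10,11,12,13,14,15}

Answer: 4 steps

b: 2,2,2,2,2,2,2,2,2,2,2,2,2,2,2,2
d: 2,2,2,2,2,2,2,2,2,2,2,2,2,2,2,2
c: 0,1,2,3,4,5,6,7,8,9,10,11,12,13,14,15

steps = 4; useful = 64; efficiency = 64/64 = 1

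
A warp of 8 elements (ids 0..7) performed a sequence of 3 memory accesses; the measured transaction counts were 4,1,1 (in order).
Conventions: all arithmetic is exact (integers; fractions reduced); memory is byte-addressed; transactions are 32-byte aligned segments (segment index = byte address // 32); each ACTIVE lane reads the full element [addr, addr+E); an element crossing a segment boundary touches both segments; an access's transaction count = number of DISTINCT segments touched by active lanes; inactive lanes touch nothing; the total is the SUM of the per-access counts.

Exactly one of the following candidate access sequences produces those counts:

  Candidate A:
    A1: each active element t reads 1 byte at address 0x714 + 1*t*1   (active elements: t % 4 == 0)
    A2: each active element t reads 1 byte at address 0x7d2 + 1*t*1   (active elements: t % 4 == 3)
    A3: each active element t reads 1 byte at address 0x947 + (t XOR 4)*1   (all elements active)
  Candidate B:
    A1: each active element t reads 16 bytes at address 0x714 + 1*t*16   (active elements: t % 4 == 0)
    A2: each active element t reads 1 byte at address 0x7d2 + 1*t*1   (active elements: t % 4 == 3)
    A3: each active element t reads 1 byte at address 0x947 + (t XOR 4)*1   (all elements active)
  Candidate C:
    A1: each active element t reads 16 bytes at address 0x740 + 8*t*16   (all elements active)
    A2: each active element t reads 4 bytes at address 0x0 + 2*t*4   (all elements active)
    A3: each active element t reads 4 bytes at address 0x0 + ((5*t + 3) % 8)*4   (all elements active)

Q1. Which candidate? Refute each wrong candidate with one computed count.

A: A1 gives 1 transaction, not 4
C: A1 gives 8 transactions, not 4
B: all counts match (4,1,1)

Answer: B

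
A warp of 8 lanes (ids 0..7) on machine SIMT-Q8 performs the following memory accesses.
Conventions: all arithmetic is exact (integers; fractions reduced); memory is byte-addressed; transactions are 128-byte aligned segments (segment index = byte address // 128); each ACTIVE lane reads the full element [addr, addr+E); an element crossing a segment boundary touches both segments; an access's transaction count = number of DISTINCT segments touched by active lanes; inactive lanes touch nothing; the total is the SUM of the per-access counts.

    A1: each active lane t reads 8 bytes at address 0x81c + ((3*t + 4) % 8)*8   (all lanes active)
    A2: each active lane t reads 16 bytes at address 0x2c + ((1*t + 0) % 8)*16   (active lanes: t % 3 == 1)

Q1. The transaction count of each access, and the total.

A1: 1 transaction
A2: 2 transactions

Answer: 1,2; total 3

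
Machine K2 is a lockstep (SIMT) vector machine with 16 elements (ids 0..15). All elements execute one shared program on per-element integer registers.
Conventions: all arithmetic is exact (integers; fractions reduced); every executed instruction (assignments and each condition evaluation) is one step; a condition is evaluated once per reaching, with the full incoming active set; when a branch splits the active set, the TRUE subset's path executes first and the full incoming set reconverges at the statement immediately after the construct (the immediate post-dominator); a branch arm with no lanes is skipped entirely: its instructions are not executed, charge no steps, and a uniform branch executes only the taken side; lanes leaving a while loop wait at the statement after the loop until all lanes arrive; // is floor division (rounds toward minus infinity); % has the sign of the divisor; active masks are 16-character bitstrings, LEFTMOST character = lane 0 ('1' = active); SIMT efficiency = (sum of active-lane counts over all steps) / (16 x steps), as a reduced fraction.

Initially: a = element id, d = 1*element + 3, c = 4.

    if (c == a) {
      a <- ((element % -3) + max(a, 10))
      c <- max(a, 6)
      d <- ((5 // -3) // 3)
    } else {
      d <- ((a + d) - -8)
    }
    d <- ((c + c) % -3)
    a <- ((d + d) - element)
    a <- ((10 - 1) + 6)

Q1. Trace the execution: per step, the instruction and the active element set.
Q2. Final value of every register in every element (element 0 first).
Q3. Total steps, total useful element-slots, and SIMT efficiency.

step 0: eval (c == a)                1111111111111111
step 1: a <- ((element % -3) + max(a, 10)) 0000100000000000
step 2: c <- max(a, 6)               0000100000000000
step 3: d <- ((5 // -3) // 3)        0000100000000000
step 4: d <- ((a + d) - -8)          1111011111111111
step 5: d <- ((c + c) % -3)          1111111111111111
step 6: a <- ((d + d) - element)     1111111111111111
step 7: a <- ((10 - 1) + 6)          1111111111111111

Answer: 8 steps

a: 15,15,15,15,15,15,15,15,15,15,15,15,15,15,15,15
d: -1,-1,-1,-1,-2,-1,-1,-1,-1,-1,-1,-1,-1,-1,-1,-1
c: 4,4,4,4,8,4,4,4,4,4,4,4,4,4,4,4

steps = 8; useful = 82; efficiency = 82/128 = 41/64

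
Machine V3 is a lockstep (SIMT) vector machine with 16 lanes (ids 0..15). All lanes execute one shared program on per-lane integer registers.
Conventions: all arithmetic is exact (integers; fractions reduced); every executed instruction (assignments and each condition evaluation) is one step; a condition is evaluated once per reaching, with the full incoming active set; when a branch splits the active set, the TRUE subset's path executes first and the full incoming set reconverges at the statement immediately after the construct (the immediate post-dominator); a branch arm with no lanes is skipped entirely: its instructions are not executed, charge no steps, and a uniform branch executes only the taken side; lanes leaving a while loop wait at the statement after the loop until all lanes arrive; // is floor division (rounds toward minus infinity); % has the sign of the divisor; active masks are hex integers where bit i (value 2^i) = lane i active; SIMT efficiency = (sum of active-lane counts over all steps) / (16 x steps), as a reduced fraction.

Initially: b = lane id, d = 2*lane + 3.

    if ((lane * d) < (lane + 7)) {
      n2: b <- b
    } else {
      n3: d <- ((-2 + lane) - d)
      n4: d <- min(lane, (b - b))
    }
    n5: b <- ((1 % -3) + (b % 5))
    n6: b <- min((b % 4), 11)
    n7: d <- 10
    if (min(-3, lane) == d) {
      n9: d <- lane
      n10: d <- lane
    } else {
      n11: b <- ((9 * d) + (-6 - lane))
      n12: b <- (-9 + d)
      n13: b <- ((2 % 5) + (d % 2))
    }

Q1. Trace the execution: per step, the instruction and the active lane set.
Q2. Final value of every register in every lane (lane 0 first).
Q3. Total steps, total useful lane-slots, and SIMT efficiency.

step 0: eval ((lane * d) < (lane + 7)) 0xffff
step 1: b <- b                       0x0003
step 2: d <- ((-2 + lane) - d)       0xfffc
step 3: d <- min(lane, (b - b))      0xfffc
step 4: b <- ((1 % -3) + (b % 5))    0xffff
step 5: b <- min((b % 4), 11)        0xffff
step 6: d <- 10                      0xffff
step 7: eval (min(-3, lane) == d)    0xffff
step 8: b <- ((9 * d) + (-6 - lane)) 0xffff
step 9: b <- (-9 + d)                0xffff
step 10: b <- ((2 % 5) + (d % 2))     0xffff

Answer: 11 steps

b: 2,2,2,2,2,2,2,2,2,2,2,2,2,2,2,2
d: 10,10,10,10,10,10,10,10,10,10,10,10,10,10,10,10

steps = 11; useful = 158; efficiency = 158/176 = 79/88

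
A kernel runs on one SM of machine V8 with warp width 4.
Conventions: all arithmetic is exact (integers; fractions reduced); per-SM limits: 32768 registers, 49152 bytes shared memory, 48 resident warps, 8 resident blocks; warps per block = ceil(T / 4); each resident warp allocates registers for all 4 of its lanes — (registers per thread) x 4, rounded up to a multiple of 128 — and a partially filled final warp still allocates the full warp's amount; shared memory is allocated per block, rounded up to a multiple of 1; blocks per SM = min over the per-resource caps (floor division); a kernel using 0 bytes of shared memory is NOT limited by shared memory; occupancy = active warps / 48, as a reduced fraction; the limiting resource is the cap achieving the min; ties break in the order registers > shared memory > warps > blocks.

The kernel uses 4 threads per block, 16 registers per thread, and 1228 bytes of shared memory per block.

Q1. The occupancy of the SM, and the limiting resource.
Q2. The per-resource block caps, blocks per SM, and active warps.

Answer: occupancy 1/6, limited by blocks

registers: 256 blocks
shared memory: 40 blocks
warps: 48 blocks
blocks: 8 blocks

Answer: 8 blocks, 8 active warps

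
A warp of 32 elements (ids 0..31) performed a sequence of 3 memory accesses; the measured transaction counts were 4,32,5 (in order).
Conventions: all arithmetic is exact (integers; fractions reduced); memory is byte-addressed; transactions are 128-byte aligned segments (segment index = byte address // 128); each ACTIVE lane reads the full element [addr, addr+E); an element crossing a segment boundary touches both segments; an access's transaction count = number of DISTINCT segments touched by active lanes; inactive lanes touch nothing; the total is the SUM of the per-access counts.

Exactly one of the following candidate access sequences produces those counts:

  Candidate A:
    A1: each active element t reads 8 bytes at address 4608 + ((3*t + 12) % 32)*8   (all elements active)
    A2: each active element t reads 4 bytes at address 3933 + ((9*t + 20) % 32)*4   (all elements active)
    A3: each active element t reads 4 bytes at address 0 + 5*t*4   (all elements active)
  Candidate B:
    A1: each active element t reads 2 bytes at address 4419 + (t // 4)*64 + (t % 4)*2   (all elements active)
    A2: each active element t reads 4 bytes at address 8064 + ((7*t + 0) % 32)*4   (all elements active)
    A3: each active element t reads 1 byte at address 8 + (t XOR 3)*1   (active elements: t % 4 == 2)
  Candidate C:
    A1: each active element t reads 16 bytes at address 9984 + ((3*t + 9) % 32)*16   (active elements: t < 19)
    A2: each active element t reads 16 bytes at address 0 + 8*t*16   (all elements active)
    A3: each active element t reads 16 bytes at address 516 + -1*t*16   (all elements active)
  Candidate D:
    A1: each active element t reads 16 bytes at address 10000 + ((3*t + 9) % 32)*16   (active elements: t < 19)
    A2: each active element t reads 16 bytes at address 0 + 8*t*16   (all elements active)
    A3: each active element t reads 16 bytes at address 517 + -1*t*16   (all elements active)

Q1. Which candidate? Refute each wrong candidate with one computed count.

A: A1 gives 2 transactions, not 4
B: A1 gives 5 transactions, not 4
D: A1 gives 5 transactions, not 4
C: all counts match (4,32,5)

Answer: C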